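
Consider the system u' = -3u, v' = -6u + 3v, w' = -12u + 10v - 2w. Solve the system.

u(t) = C_1e^(-3t), v(t) = C_1e^(-3t) + C_3e^(3t), w(t) = 2C_1e^(-3t) + C_2e^(-2t) + 2C_3e^(3t)

Coefficient matrix A = [[-3, 0, 0], [-6, 3, 0], [-12, 10, -2]].
det(A - λI) = 0 gives eigenvalues λ = -3, -2, 3.
For λ=-3: eigenvector (1,1,2).
For λ=-2: eigenvector (0,0,1).
For λ=3: eigenvector (0,1,2).
General solution: C_1e^(-3t)(1,1,2) + C_2e^(-2t)(0,0,1) + C_3e^(3t)(0,1,2).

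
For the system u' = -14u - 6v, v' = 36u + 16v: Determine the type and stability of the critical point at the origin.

saddle

A = [[-14,-6],[36,16]]; det(A-λI) = λ^2 - 2λ - 8.
λ = 4, -2: opposite signs.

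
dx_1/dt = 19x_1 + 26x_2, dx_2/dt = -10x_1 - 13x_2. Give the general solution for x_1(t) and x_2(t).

x_1(t) = 2c_1e^(3t)sin(2t) - 3c_1e^(3t)cos(2t) - 3c_2e^(3t)sin(2t) - 2c_2e^(3t)cos(2t), x_2(t) = -c_1e^(3t)sin(2t) + 2c_1e^(3t)cos(2t) + 2c_2e^(3t)sin(2t) + c_2e^(3t)cos(2t)

Coefficient matrix A = [[19, 26], [-10, -13]].
Characteristic polynomial det(A - λI) = λ^2 - 6λ + 13 = 0.
Eigenvalues λ = 3 ± 2i (complex conjugate pair).
For λ=3+2i: an eigenvector is (-3,2) - i(2,-1) = (-3 - 2i, 2 + i).
A real fundamental pair from Re and Im of e^((3+2i)t)v: X_1 = e^(3t)(cos(2t)·(-3,2) + sin(2t)·(2,-1)), X_2 = e^(3t)(sin(2t)·(-3,2) - cos(2t)·(2,-1)).
General solution: c_1X_1 + c_2X_2.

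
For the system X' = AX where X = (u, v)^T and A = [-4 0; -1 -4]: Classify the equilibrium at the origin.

stable improper node

A = [[-4,0],[-1,-4]]; det(A-λI) = λ^2 + 8λ + 16.
repeated λ = -4 with a single eigenvector.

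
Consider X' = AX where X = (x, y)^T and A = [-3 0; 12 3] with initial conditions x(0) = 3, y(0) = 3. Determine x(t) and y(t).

x(t) = 3e^(-3t), y(t) = 9e^(3t) - 6e^(-3t)

Coefficient matrix A = [[-3, 0], [12, 3]].
Characteristic polynomial det(A - λI) = λ^2 - 9 = 0.
Eigenvalues λ = -3, 3.
For λ=-3: (A-λI) row 2 is [12, 6], so an eigenvector is (1, -2).
For λ=3: (A-λI) row 1 is [-6, 0], so an eigenvector is (0, -1).
General solution: c_1e^(-3t)(1,-2) + c_2e^(3t)(0,-1).
Applying x(0)=3, y(0)=3 gives c_1=3, c_2=-9.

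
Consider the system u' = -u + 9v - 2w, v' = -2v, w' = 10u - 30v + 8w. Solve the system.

Coefficient matrix A = [[-1, 9, -2], [0, -2, 0], [10, -30, 8]].
det(A - λI) = 0 gives eigenvalues λ = -2, 3, 4.
For λ=-2: eigenvector (-1,1,4).
For λ=3: eigenvector (1,0,-2).
For λ=4: eigenvector (-2,0,5).
General solution: K_1e^(-2t)(-1,1,4) + K_2e^(3t)(1,0,-2) + K_3e^(4t)(-2,0,5).

u(t) = -K_1e^(-2t) + K_2e^(3t) - 2K_3e^(4t), v(t) = K_1e^(-2t), w(t) = 4K_1e^(-2t) - 2K_2e^(3t) + 5K_3e^(4t)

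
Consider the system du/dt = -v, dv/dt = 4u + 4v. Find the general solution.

Coefficient matrix A = [[0, -1], [4, 4]].
Characteristic polynomial det(A - λI) = λ^2 - 4λ + 4 = 0.
Single eigenvalue λ = 2 with algebraic multiplicity 2.
Eigenvector v = (-1,2); generalized eigenvector w with (A-λI)w=v is (-1,3).
General solution: e^(2t)[c_1·v + c_2·(t·v + w)].

u(t) = -c_1e^(2t) - c_2te^(2t) - c_2e^(2t), v(t) = 2c_1e^(2t) + 2c_2te^(2t) + 3c_2e^(2t)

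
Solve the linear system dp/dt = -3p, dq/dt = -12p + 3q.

p(t) = -C_1e^(-3t), q(t) = -2C_1e^(-3t) + C_2e^(3t)

Coefficient matrix A = [[-3, 0], [-12, 3]].
Characteristic polynomial det(A - λI) = λ^2 - 9 = 0.
Eigenvalues λ = -3, 3.
For λ=-3: (A-λI) row 2 is [-12, 6], so an eigenvector is (-1, -2).
For λ=3: (A-λI) row 1 is [-6, 0], so an eigenvector is (0, 1).
General solution: C_1e^(-3t)(-1,-2) + C_2e^(3t)(0,1).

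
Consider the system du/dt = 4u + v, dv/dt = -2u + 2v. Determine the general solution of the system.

Coefficient matrix A = [[4, 1], [-2, 2]].
Characteristic polynomial det(A - λI) = λ^2 - 6λ + 10 = 0.
Eigenvalues λ = 3 ± i (complex conjugate pair).
For λ=3+i: an eigenvector is (-1,1) - i(0,1) = (-1, 1 - i).
A real fundamental pair from Re and Im of e^((3+i)t)v: X_1 = e^(3t)(cos(t)·(-1,1) + sin(t)·(0,1)), X_2 = e^(3t)(sin(t)·(-1,1) - cos(t)·(0,1)).
General solution: C_1X_1 + C_2X_2.

u(t) = -C_1e^(3t)cos(t) - C_2e^(3t)sin(t), v(t) = C_1e^(3t)sin(t) + C_1e^(3t)cos(t) + C_2e^(3t)sin(t) - C_2e^(3t)cos(t)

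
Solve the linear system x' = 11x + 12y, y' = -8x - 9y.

Coefficient matrix A = [[11, 12], [-8, -9]].
Characteristic polynomial det(A - λI) = λ^2 - 2λ - 3 = 0.
Eigenvalues λ = 3, -1.
For λ=3: (A-λI) row 1 is [8, 12], so an eigenvector is (3, -2).
For λ=-1: (A-λI) row 1 is [12, 12], so an eigenvector is (-1, 1).
General solution: c_1e^(3t)(3,-2) + c_2e^(-t)(-1,1).

x(t) = 3c_1e^(3t) - c_2e^(-t), y(t) = -2c_1e^(3t) + c_2e^(-t)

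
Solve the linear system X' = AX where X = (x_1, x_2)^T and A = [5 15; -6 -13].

x_1(t) = 2K_1e^(-4t)sin(3t) - K_1e^(-4t)cos(3t) - K_2e^(-4t)sin(3t) - 2K_2e^(-4t)cos(3t), x_2(t) = -K_1e^(-4t)sin(3t) + K_1e^(-4t)cos(3t) + K_2e^(-4t)sin(3t) + K_2e^(-4t)cos(3t)

Coefficient matrix A = [[5, 15], [-6, -13]].
Characteristic polynomial det(A - λI) = λ^2 + 8λ + 25 = 0.
Eigenvalues λ = -4 ± 3i (complex conjugate pair).
For λ=-4+3i: an eigenvector is (-1,1) - i(2,-1) = (-1 - 2i, 1 + i).
A real fundamental pair from Re and Im of e^((-4+3i)t)v: X_1 = e^(-4t)(cos(3t)·(-1,1) + sin(3t)·(2,-1)), X_2 = e^(-4t)(sin(3t)·(-1,1) - cos(3t)·(2,-1)).
General solution: K_1X_1 + K_2X_2.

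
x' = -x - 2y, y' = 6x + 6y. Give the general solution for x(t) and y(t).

x(t) = -K_1e^(3t) - 2K_2e^(2t), y(t) = 2K_1e^(3t) + 3K_2e^(2t)

Coefficient matrix A = [[-1, -2], [6, 6]].
Characteristic polynomial det(A - λI) = λ^2 - 5λ + 6 = 0.
Eigenvalues λ = 3, 2.
For λ=3: (A-λI) row 1 is [-4, -2], so an eigenvector is (-1, 2).
For λ=2: (A-λI) row 1 is [-3, -2], so an eigenvector is (-2, 3).
General solution: K_1e^(3t)(-1,2) + K_2e^(2t)(-2,3).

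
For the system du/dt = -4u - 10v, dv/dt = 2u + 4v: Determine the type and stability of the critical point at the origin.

A = [[-4,-10],[2,4]]; det(A-λI) = λ^2 + 4.
λ = 0 ± 2i: zero real part.

center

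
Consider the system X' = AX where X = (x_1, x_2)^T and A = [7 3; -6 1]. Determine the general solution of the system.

Coefficient matrix A = [[7, 3], [-6, 1]].
Characteristic polynomial det(A - λI) = λ^2 - 8λ + 25 = 0.
Eigenvalues λ = 4 ± 3i (complex conjugate pair).
For λ=4+3i: an eigenvector is (0,-1) - i(-1,1) = (0 + i, -1 - i).
A real fundamental pair from Re and Im of e^((4+3i)t)v: X_1 = e^(4t)(cos(3t)·(0,-1) + sin(3t)·(-1,1)), X_2 = e^(4t)(sin(3t)·(0,-1) - cos(3t)·(-1,1)).
General solution: C_1X_1 + C_2X_2.

x_1(t) = -C_1e^(4t)sin(3t) + C_2e^(4t)cos(3t), x_2(t) = C_1e^(4t)sin(3t) - C_1e^(4t)cos(3t) - C_2e^(4t)sin(3t) - C_2e^(4t)cos(3t)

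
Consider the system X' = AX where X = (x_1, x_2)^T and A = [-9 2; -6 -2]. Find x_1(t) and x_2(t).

Coefficient matrix A = [[-9, 2], [-6, -2]].
Characteristic polynomial det(A - λI) = λ^2 + 11λ + 30 = 0.
Eigenvalues λ = -5, -6.
For λ=-5: (A-λI) row 1 is [-4, 2], so an eigenvector is (1, 2).
For λ=-6: (A-λI) row 1 is [-3, 2], so an eigenvector is (2, 3).
General solution: K_1e^(-5t)(1,2) + K_2e^(-6t)(2,3).

x_1(t) = K_1e^(-5t) + 2K_2e^(-6t), x_2(t) = 2K_1e^(-5t) + 3K_2e^(-6t)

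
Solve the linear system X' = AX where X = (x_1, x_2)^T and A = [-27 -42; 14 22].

Coefficient matrix A = [[-27, -42], [14, 22]].
Characteristic polynomial det(A - λI) = λ^2 + 5λ - 6 = 0.
Eigenvalues λ = -6, 1.
For λ=-6: (A-λI) row 1 is [-21, -42], so an eigenvector is (-2, 1).
For λ=1: (A-λI) row 1 is [-28, -42], so an eigenvector is (-3, 2).
General solution: C_1e^(-6t)(-2,1) + C_2e^(t)(-3,2).

x_1(t) = -2C_1e^(-6t) - 3C_2e^(t), x_2(t) = C_1e^(-6t) + 2C_2e^(t)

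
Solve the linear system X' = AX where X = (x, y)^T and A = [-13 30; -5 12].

x(t) = -2K_1e^(2t) - 3K_2e^(-3t), y(t) = -K_1e^(2t) - K_2e^(-3t)

Coefficient matrix A = [[-13, 30], [-5, 12]].
Characteristic polynomial det(A - λI) = λ^2 + λ - 6 = 0.
Eigenvalues λ = 2, -3.
For λ=2: (A-λI) row 1 is [-15, 30], so an eigenvector is (-2, -1).
For λ=-3: (A-λI) row 1 is [-10, 30], so an eigenvector is (-3, -1).
General solution: K_1e^(2t)(-2,-1) + K_2e^(-3t)(-3,-1).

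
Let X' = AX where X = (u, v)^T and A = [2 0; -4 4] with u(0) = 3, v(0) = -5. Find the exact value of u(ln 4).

A = [[2,0],[-4,4]]; eigenvalues λ = 2, 4.
Eigenvectors: (-1,-2) for λ=2, (0,1) for λ=4.
From the initial condition, c_1 = -3, c_2 = -11.
u(ln 4) = (-3)(4^2)(-1) + (-11)(4^4)(0) = 48.

48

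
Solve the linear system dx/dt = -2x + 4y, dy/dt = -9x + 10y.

x(t) = 2K_1e^(4t) + 2K_2te^(4t) - K_2e^(4t), y(t) = 3K_1e^(4t) + 3K_2te^(4t) - K_2e^(4t)

Coefficient matrix A = [[-2, 4], [-9, 10]].
Characteristic polynomial det(A - λI) = λ^2 - 8λ + 16 = 0.
Single eigenvalue λ = 4 with algebraic multiplicity 2.
Eigenvector v = (2,3); generalized eigenvector w with (A-λI)w=v is (-1,-1).
General solution: e^(4t)[K_1·v + K_2·(t·v + w)].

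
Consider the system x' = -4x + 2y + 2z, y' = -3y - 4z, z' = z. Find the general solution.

Coefficient matrix A = [[-4, 2, 2], [0, -3, -4], [0, 0, 1]].
det(A - λI) = 0 gives eigenvalues λ = -4, -3, 1.
For λ=-4: eigenvector (1,0,0).
For λ=-3: eigenvector (2,1,0).
For λ=1: eigenvector (0,-1,1).
General solution: c_1e^(-4t)(1,0,0) + c_2e^(-3t)(2,1,0) + c_3e^(t)(0,-1,1).

x(t) = c_1e^(-4t) + 2c_2e^(-3t), y(t) = c_2e^(-3t) - c_3e^(t), z(t) = c_3e^(t)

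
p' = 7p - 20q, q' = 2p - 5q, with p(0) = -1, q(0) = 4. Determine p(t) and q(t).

Coefficient matrix A = [[7, -20], [2, -5]].
Characteristic polynomial det(A - λI) = λ^2 - 2λ + 5 = 0.
Eigenvalues λ = 1 ± 2i (complex conjugate pair).
For λ=1+2i: an eigenvector is (-1,0) - i(-3,-1) = (-1 + 3i, 0 + i).
A real fundamental pair from Re and Im of e^((1+2i)t)v: X_1 = e^(t)(cos(2t)·(-1,0) + sin(2t)·(-3,-1)), X_2 = e^(t)(sin(2t)·(-1,0) - cos(2t)·(-3,-1)).
General solution: K_1X_1 + K_2X_2.
Applying p(0)=-1, q(0)=4 gives K_1=13, K_2=4.

p(t) = -43e^(t)sin(2t) - e^(t)cos(2t), q(t) = -13e^(t)sin(2t) + 4e^(t)cos(2t)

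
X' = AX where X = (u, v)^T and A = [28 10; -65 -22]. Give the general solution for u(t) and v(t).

u(t) = -c_1e^(3t)sin(5t) + c_1e^(3t)cos(5t) + c_2e^(3t)sin(5t) + c_2e^(3t)cos(5t), v(t) = 2c_1e^(3t)sin(5t) - 3c_1e^(3t)cos(5t) - 3c_2e^(3t)sin(5t) - 2c_2e^(3t)cos(5t)

Coefficient matrix A = [[28, 10], [-65, -22]].
Characteristic polynomial det(A - λI) = λ^2 - 6λ + 34 = 0.
Eigenvalues λ = 3 ± 5i (complex conjugate pair).
For λ=3+5i: an eigenvector is (1,-3) - i(-1,2) = (1 + i, -3 - 2i).
A real fundamental pair from Re and Im of e^((3+5i)t)v: X_1 = e^(3t)(cos(5t)·(1,-3) + sin(5t)·(-1,2)), X_2 = e^(3t)(sin(5t)·(1,-3) - cos(5t)·(-1,2)).
General solution: c_1X_1 + c_2X_2.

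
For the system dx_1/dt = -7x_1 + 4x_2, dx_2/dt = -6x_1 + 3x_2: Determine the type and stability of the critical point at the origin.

A = [[-7,4],[-6,3]]; det(A-λI) = λ^2 + 4λ + 3.
λ = -1, -3: both negative.

stable node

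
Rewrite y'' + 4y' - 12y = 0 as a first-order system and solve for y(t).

y(t) = C_1e^(-6t) + C_2e^(2t)

Let x_1 = y, x_2 = y'. Then x_1' = x_2 and x_2' = 12x_1 - 4x_2.
A = [[0,1],[12,-4]]; det(A-λI) = λ^2 + 4λ - 12.
Eigenvalues λ = -6, 2 with eigenvectors (1,-6), (1,2).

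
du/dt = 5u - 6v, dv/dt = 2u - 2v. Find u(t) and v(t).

u(t) = -3c_1e^(t) + 2c_2e^(2t), v(t) = -2c_1e^(t) + c_2e^(2t)

Coefficient matrix A = [[5, -6], [2, -2]].
Characteristic polynomial det(A - λI) = λ^2 - 3λ + 2 = 0.
Eigenvalues λ = 1, 2.
For λ=1: (A-λI) row 1 is [4, -6], so an eigenvector is (-3, -2).
For λ=2: (A-λI) row 1 is [3, -6], so an eigenvector is (2, 1).
General solution: c_1e^(t)(-3,-2) + c_2e^(2t)(2,1).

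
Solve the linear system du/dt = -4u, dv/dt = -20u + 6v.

Coefficient matrix A = [[-4, 0], [-20, 6]].
Characteristic polynomial det(A - λI) = λ^2 - 2λ - 24 = 0.
Eigenvalues λ = 6, -4.
For λ=6: (A-λI) row 1 is [-10, 0], so an eigenvector is (0, 1).
For λ=-4: (A-λI) row 2 is [-20, 10], so an eigenvector is (-1, -2).
General solution: C_1e^(6t)(0,1) + C_2e^(-4t)(-1,-2).

u(t) = -C_2e^(-4t), v(t) = C_1e^(6t) - 2C_2e^(-4t)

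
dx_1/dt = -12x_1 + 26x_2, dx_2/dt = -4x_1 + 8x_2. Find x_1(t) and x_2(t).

Coefficient matrix A = [[-12, 26], [-4, 8]].
Characteristic polynomial det(A - λI) = λ^2 + 4λ + 8 = 0.
Eigenvalues λ = -2 ± 2i (complex conjugate pair).
For λ=-2+2i: an eigenvector is (-2,-1) - i(-3,-1) = (-2 + 3i, -1 + i).
A real fundamental pair from Re and Im of e^((-2+2i)t)v: X_1 = e^(-2t)(cos(2t)·(-2,-1) + sin(2t)·(-3,-1)), X_2 = e^(-2t)(sin(2t)·(-2,-1) - cos(2t)·(-3,-1)).
General solution: C_1X_1 + C_2X_2.

x_1(t) = -3C_1e^(-2t)sin(2t) - 2C_1e^(-2t)cos(2t) - 2C_2e^(-2t)sin(2t) + 3C_2e^(-2t)cos(2t), x_2(t) = -C_1e^(-2t)sin(2t) - C_1e^(-2t)cos(2t) - C_2e^(-2t)sin(2t) + C_2e^(-2t)cos(2t)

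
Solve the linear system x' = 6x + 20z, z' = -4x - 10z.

x(t) = c_1e^(-2t)sin(4t) - 2c_1e^(-2t)cos(4t) - 2c_2e^(-2t)sin(4t) - c_2e^(-2t)cos(4t), z(t) = c_1e^(-2t)cos(4t) + c_2e^(-2t)sin(4t)

Coefficient matrix A = [[6, 20], [-4, -10]].
Characteristic polynomial det(A - λI) = λ^2 + 4λ + 20 = 0.
Eigenvalues λ = -2 ± 4i (complex conjugate pair).
For λ=-2+4i: an eigenvector is (-2,1) - i(1,0) = (-2 - i, 1).
A real fundamental pair from Re and Im of e^((-2+4i)t)v: X_1 = e^(-2t)(cos(4t)·(-2,1) + sin(4t)·(1,0)), X_2 = e^(-2t)(sin(4t)·(-2,1) - cos(4t)·(1,0)).
General solution: c_1X_1 + c_2X_2.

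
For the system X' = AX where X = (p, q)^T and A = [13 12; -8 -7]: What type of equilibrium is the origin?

unstable node

A = [[13,12],[-8,-7]]; det(A-λI) = λ^2 - 6λ + 5.
λ = 5, 1: both positive.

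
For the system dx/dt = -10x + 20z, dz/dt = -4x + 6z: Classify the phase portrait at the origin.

A = [[-10,20],[-4,6]]; det(A-λI) = λ^2 + 4λ + 20.
λ = -2 ± 4i: negative real part.

stable spiral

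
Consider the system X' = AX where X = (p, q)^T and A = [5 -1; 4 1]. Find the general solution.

Coefficient matrix A = [[5, -1], [4, 1]].
Characteristic polynomial det(A - λI) = λ^2 - 6λ + 9 = 0.
Single eigenvalue λ = 3 with algebraic multiplicity 2.
Eigenvector v = (-1,-2); generalized eigenvector w with (A-λI)w=v is (-2,-3).
General solution: e^(3t)[c_1·v + c_2·(t·v + w)].

p(t) = -c_1e^(3t) - c_2te^(3t) - 2c_2e^(3t), q(t) = -2c_1e^(3t) - 2c_2te^(3t) - 3c_2e^(3t)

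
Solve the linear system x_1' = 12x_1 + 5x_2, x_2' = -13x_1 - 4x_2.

x_1(t) = -C_1e^(4t)sin(t) - 2C_1e^(4t)cos(t) - 2C_2e^(4t)sin(t) + C_2e^(4t)cos(t), x_2(t) = 2C_1e^(4t)sin(t) + 3C_1e^(4t)cos(t) + 3C_2e^(4t)sin(t) - 2C_2e^(4t)cos(t)

Coefficient matrix A = [[12, 5], [-13, -4]].
Characteristic polynomial det(A - λI) = λ^2 - 8λ + 17 = 0.
Eigenvalues λ = 4 ± i (complex conjugate pair).
For λ=4+i: an eigenvector is (-2,3) - i(-1,2) = (-2 + i, 3 - 2i).
A real fundamental pair from Re and Im of e^((4+i)t)v: X_1 = e^(4t)(cos(t)·(-2,3) + sin(t)·(-1,2)), X_2 = e^(4t)(sin(t)·(-2,3) - cos(t)·(-1,2)).
General solution: C_1X_1 + C_2X_2.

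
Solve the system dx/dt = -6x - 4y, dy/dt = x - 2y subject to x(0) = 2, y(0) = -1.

x(t) = 2e^(-4t), y(t) = -e^(-4t)

Coefficient matrix A = [[-6, -4], [1, -2]].
Characteristic polynomial det(A - λI) = λ^2 + 8λ + 16 = 0.
Single eigenvalue λ = -4 with algebraic multiplicity 2.
Eigenvector v = (-2,1); generalized eigenvector w with (A-λI)w=v is (-3,2).
General solution: e^(-4t)[K_1·v + K_2·(t·v + w)].
Applying x(0)=2, y(0)=-1 gives K_1=-1, K_2=0.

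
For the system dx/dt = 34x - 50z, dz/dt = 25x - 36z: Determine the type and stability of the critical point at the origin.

A = [[34,-50],[25,-36]]; det(A-λI) = λ^2 + 2λ + 26.
λ = -1 ± 5i: negative real part.

stable spiral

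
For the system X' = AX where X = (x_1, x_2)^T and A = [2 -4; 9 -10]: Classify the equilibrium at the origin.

stable improper node

A = [[2,-4],[9,-10]]; det(A-λI) = λ^2 + 8λ + 16.
repeated λ = -4 with a single eigenvector.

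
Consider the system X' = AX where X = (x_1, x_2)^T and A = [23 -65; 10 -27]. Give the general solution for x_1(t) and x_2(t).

x_1(t) = 2K_1e^(-2t)sin(5t) + 3K_1e^(-2t)cos(5t) + 3K_2e^(-2t)sin(5t) - 2K_2e^(-2t)cos(5t), x_2(t) = K_1e^(-2t)sin(5t) + K_1e^(-2t)cos(5t) + K_2e^(-2t)sin(5t) - K_2e^(-2t)cos(5t)

Coefficient matrix A = [[23, -65], [10, -27]].
Characteristic polynomial det(A - λI) = λ^2 + 4λ + 29 = 0.
Eigenvalues λ = -2 ± 5i (complex conjugate pair).
For λ=-2+5i: an eigenvector is (3,1) - i(2,1) = (3 - 2i, 1 - i).
A real fundamental pair from Re and Im of e^((-2+5i)t)v: X_1 = e^(-2t)(cos(5t)·(3,1) + sin(5t)·(2,1)), X_2 = e^(-2t)(sin(5t)·(3,1) - cos(5t)·(2,1)).
General solution: K_1X_1 + K_2X_2.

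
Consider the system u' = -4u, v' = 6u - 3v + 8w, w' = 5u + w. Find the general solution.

u(t) = K_3e^(-4t), v(t) = -2K_1e^(t) + K_2e^(-3t) + 2K_3e^(-4t), w(t) = -K_1e^(t) - K_3e^(-4t)

Coefficient matrix A = [[-4, 0, 0], [6, -3, 8], [5, 0, 1]].
det(A - λI) = 0 gives eigenvalues λ = 1, -3, -4.
For λ=1: eigenvector (0,-2,-1).
For λ=-3: eigenvector (0,1,0).
For λ=-4: eigenvector (1,2,-1).
General solution: K_1e^(t)(0,-2,-1) + K_2e^(-3t)(0,1,0) + K_3e^(-4t)(1,2,-1).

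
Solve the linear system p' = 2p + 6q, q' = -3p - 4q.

p(t) = -K_1e^(-t)sin(3t) + K_1e^(-t)cos(3t) + K_2e^(-t)sin(3t) + K_2e^(-t)cos(3t), q(t) = -K_1e^(-t)cos(3t) - K_2e^(-t)sin(3t)

Coefficient matrix A = [[2, 6], [-3, -4]].
Characteristic polynomial det(A - λI) = λ^2 + 2λ + 10 = 0.
Eigenvalues λ = -1 ± 3i (complex conjugate pair).
For λ=-1+3i: an eigenvector is (1,-1) - i(-1,0) = (1 + i, -1).
A real fundamental pair from Re and Im of e^((-1+3i)t)v: X_1 = e^(-t)(cos(3t)·(1,-1) + sin(3t)·(-1,0)), X_2 = e^(-t)(sin(3t)·(1,-1) - cos(3t)·(-1,0)).
General solution: K_1X_1 + K_2X_2.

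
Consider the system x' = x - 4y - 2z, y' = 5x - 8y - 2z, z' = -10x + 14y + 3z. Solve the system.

Coefficient matrix A = [[1, -4, -2], [5, -8, -2], [-10, 14, 3]].
det(A - λI) = 0 gives eigenvalues λ = 1, -4, -1.
For λ=1: eigenvector (1,1,-2).
For λ=-4: eigenvector (0,1,-2).
For λ=-1: eigenvector (1,1,-1).
General solution: K_1e^(t)(1,1,-2) + K_2e^(-4t)(0,1,-2) + K_3e^(-t)(1,1,-1).

x(t) = K_1e^(t) + K_3e^(-t), y(t) = K_1e^(t) + K_2e^(-4t) + K_3e^(-t), z(t) = -2K_1e^(t) - 2K_2e^(-4t) - K_3e^(-t)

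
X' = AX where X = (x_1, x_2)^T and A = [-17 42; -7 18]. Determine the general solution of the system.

Coefficient matrix A = [[-17, 42], [-7, 18]].
Characteristic polynomial det(A - λI) = λ^2 - λ - 12 = 0.
Eigenvalues λ = 4, -3.
For λ=4: (A-λI) row 1 is [-21, 42], so an eigenvector is (2, 1).
For λ=-3: (A-λI) row 1 is [-14, 42], so an eigenvector is (3, 1).
General solution: C_1e^(4t)(2,1) + C_2e^(-3t)(3,1).

x_1(t) = 2C_1e^(4t) + 3C_2e^(-3t), x_2(t) = C_1e^(4t) + C_2e^(-3t)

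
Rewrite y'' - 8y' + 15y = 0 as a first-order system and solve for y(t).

y(t) = C_1e^(3t) + C_2e^(5t)

Let x_1 = y, x_2 = y'. Then x_1' = x_2 and x_2' = -15x_1 + 8x_2.
A = [[0,1],[-15,8]]; det(A-λI) = λ^2 - 8λ + 15.
Eigenvalues λ = 3, 5 with eigenvectors (1,3), (1,5).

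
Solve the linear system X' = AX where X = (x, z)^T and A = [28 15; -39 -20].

Coefficient matrix A = [[28, 15], [-39, -20]].
Characteristic polynomial det(A - λI) = λ^2 - 8λ + 25 = 0.
Eigenvalues λ = 4 ± 3i (complex conjugate pair).
For λ=4+3i: an eigenvector is (-2,3) - i(-1,2) = (-2 + i, 3 - 2i).
A real fundamental pair from Re and Im of e^((4+3i)t)v: X_1 = e^(4t)(cos(3t)·(-2,3) + sin(3t)·(-1,2)), X_2 = e^(4t)(sin(3t)·(-2,3) - cos(3t)·(-1,2)).
General solution: c_1X_1 + c_2X_2.

x(t) = -c_1e^(4t)sin(3t) - 2c_1e^(4t)cos(3t) - 2c_2e^(4t)sin(3t) + c_2e^(4t)cos(3t), z(t) = 2c_1e^(4t)sin(3t) + 3c_1e^(4t)cos(3t) + 3c_2e^(4t)sin(3t) - 2c_2e^(4t)cos(3t)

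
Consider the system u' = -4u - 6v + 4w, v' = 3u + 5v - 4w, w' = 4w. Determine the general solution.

u(t) = 2c_1e^(-t) - c_2e^(2t) + 2c_3e^(4t), v(t) = -c_1e^(-t) + c_2e^(2t) - 2c_3e^(4t), w(t) = c_3e^(4t)

Coefficient matrix A = [[-4, -6, 4], [3, 5, -4], [0, 0, 4]].
det(A - λI) = 0 gives eigenvalues λ = -1, 2, 4.
For λ=-1: eigenvector (2,-1,0).
For λ=2: eigenvector (-1,1,0).
For λ=4: eigenvector (2,-2,1).
General solution: c_1e^(-t)(2,-1,0) + c_2e^(2t)(-1,1,0) + c_3e^(4t)(2,-2,1).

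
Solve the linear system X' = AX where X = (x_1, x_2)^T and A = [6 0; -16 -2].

x_1(t) = -K_2e^(6t), x_2(t) = K_1e^(-2t) + 2K_2e^(6t)

Coefficient matrix A = [[6, 0], [-16, -2]].
Characteristic polynomial det(A - λI) = λ^2 - 4λ - 12 = 0.
Eigenvalues λ = -2, 6.
For λ=-2: (A-λI) row 1 is [8, 0], so an eigenvector is (0, 1).
For λ=6: (A-λI) row 2 is [-16, -8], so an eigenvector is (-1, 2).
General solution: K_1e^(-2t)(0,1) + K_2e^(6t)(-1,2).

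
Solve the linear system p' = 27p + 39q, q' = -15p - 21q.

p(t) = 2K_1e^(3t)sin(3t) - 3K_1e^(3t)cos(3t) - 3K_2e^(3t)sin(3t) - 2K_2e^(3t)cos(3t), q(t) = -K_1e^(3t)sin(3t) + 2K_1e^(3t)cos(3t) + 2K_2e^(3t)sin(3t) + K_2e^(3t)cos(3t)

Coefficient matrix A = [[27, 39], [-15, -21]].
Characteristic polynomial det(A - λI) = λ^2 - 6λ + 18 = 0.
Eigenvalues λ = 3 ± 3i (complex conjugate pair).
For λ=3+3i: an eigenvector is (-3,2) - i(2,-1) = (-3 - 2i, 2 + i).
A real fundamental pair from Re and Im of e^((3+3i)t)v: X_1 = e^(3t)(cos(3t)·(-3,2) + sin(3t)·(2,-1)), X_2 = e^(3t)(sin(3t)·(-3,2) - cos(3t)·(2,-1)).
General solution: K_1X_1 + K_2X_2.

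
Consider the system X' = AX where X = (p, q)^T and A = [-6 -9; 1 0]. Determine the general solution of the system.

Coefficient matrix A = [[-6, -9], [1, 0]].
Characteristic polynomial det(A - λI) = λ^2 + 6λ + 9 = 0.
Single eigenvalue λ = -3 with algebraic multiplicity 2.
Eigenvector v = (3,-1); generalized eigenvector w with (A-λI)w=v is (-1,0).
General solution: e^(-3t)[c_1·v + c_2·(t·v + w)].

p(t) = 3c_1e^(-3t) + 3c_2te^(-3t) - c_2e^(-3t), q(t) = -c_1e^(-3t) - c_2te^(-3t)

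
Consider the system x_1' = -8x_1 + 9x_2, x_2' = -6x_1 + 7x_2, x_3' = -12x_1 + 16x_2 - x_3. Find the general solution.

x_1(t) = 3K_1e^(-2t) + K_2e^(t), x_2(t) = 2K_1e^(-2t) + K_2e^(t), x_3(t) = 4K_1e^(-2t) + 2K_2e^(t) + K_3e^(-t)

Coefficient matrix A = [[-8, 9, 0], [-6, 7, 0], [-12, 16, -1]].
det(A - λI) = 0 gives eigenvalues λ = -2, 1, -1.
For λ=-2: eigenvector (3,2,4).
For λ=1: eigenvector (1,1,2).
For λ=-1: eigenvector (0,0,1).
General solution: K_1e^(-2t)(3,2,4) + K_2e^(t)(1,1,2) + K_3e^(-t)(0,0,1).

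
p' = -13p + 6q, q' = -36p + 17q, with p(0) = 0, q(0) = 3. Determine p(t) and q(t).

p(t) = 3e^(5t) - 3e^(-t), q(t) = 9e^(5t) - 6e^(-t)

Coefficient matrix A = [[-13, 6], [-36, 17]].
Characteristic polynomial det(A - λI) = λ^2 - 4λ - 5 = 0.
Eigenvalues λ = 5, -1.
For λ=5: (A-λI) row 1 is [-18, 6], so an eigenvector is (-1, -3).
For λ=-1: (A-λI) row 1 is [-12, 6], so an eigenvector is (-1, -2).
General solution: K_1e^(5t)(-1,-3) + K_2e^(-t)(-1,-2).
Applying p(0)=0, q(0)=3 gives K_1=-3, K_2=3.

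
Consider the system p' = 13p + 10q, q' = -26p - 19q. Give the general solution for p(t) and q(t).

Coefficient matrix A = [[13, 10], [-26, -19]].
Characteristic polynomial det(A - λI) = λ^2 + 6λ + 13 = 0.
Eigenvalues λ = -3 ± 2i (complex conjugate pair).
For λ=-3+2i: an eigenvector is (1,-2) - i(-2,3) = (1 + 2i, -2 - 3i).
A real fundamental pair from Re and Im of e^((-3+2i)t)v: X_1 = e^(-3t)(cos(2t)·(1,-2) + sin(2t)·(-2,3)), X_2 = e^(-3t)(sin(2t)·(1,-2) - cos(2t)·(-2,3)).
General solution: C_1X_1 + C_2X_2.

p(t) = -2C_1e^(-3t)sin(2t) + C_1e^(-3t)cos(2t) + C_2e^(-3t)sin(2t) + 2C_2e^(-3t)cos(2t), q(t) = 3C_1e^(-3t)sin(2t) - 2C_1e^(-3t)cos(2t) - 2C_2e^(-3t)sin(2t) - 3C_2e^(-3t)cos(2t)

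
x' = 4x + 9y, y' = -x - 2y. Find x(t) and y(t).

Coefficient matrix A = [[4, 9], [-1, -2]].
Characteristic polynomial det(A - λI) = λ^2 - 2λ + 1 = 0.
Single eigenvalue λ = 1 with algebraic multiplicity 2.
Eigenvector v = (3,-1); generalized eigenvector w with (A-λI)w=v is (-2,1).
General solution: e^(t)[C_1·v + C_2·(t·v + w)].

x(t) = 3C_1e^(t) + 3C_2te^(t) - 2C_2e^(t), y(t) = -C_1e^(t) - C_2te^(t) + C_2e^(t)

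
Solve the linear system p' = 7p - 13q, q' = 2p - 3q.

Coefficient matrix A = [[7, -13], [2, -3]].
Characteristic polynomial det(A - λI) = λ^2 - 4λ + 5 = 0.
Eigenvalues λ = 2 ± i (complex conjugate pair).
For λ=2+i: an eigenvector is (3,1) - i(2,1) = (3 - 2i, 1 - i).
A real fundamental pair from Re and Im of e^((2+i)t)v: X_1 = e^(2t)(cos(t)·(3,1) + sin(t)·(2,1)), X_2 = e^(2t)(sin(t)·(3,1) - cos(t)·(2,1)).
General solution: C_1X_1 + C_2X_2.

p(t) = 2C_1e^(2t)sin(t) + 3C_1e^(2t)cos(t) + 3C_2e^(2t)sin(t) - 2C_2e^(2t)cos(t), q(t) = C_1e^(2t)sin(t) + C_1e^(2t)cos(t) + C_2e^(2t)sin(t) - C_2e^(2t)cos(t)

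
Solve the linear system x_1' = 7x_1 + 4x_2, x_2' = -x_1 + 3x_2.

Coefficient matrix A = [[7, 4], [-1, 3]].
Characteristic polynomial det(A - λI) = λ^2 - 10λ + 25 = 0.
Single eigenvalue λ = 5 with algebraic multiplicity 2.
Eigenvector v = (-2,1); generalized eigenvector w with (A-λI)w=v is (3,-2).
General solution: e^(5t)[c_1·v + c_2·(t·v + w)].

x_1(t) = -2c_1e^(5t) - 2c_2te^(5t) + 3c_2e^(5t), x_2(t) = c_1e^(5t) + c_2te^(5t) - 2c_2e^(5t)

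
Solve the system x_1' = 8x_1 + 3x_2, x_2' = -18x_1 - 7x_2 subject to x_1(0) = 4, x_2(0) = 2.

x_1(t) = 14e^(2t) - 10e^(-t), x_2(t) = -28e^(2t) + 30e^(-t)

Coefficient matrix A = [[8, 3], [-18, -7]].
Characteristic polynomial det(A - λI) = λ^2 - λ - 2 = 0.
Eigenvalues λ = 2, -1.
For λ=2: (A-λI) row 1 is [6, 3], so an eigenvector is (-1, 2).
For λ=-1: (A-λI) row 1 is [9, 3], so an eigenvector is (1, -3).
General solution: K_1e^(2t)(-1,2) + K_2e^(-t)(1,-3).
Applying x_1(0)=4, x_2(0)=2 gives K_1=-14, K_2=-10.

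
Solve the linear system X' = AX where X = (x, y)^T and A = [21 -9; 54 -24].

x(t) = -c_1e^(-6t) + c_2e^(3t), y(t) = -3c_1e^(-6t) + 2c_2e^(3t)

Coefficient matrix A = [[21, -9], [54, -24]].
Characteristic polynomial det(A - λI) = λ^2 + 3λ - 18 = 0.
Eigenvalues λ = -6, 3.
For λ=-6: (A-λI) row 1 is [27, -9], so an eigenvector is (-1, -3).
For λ=3: (A-λI) row 1 is [18, -9], so an eigenvector is (1, 2).
General solution: c_1e^(-6t)(-1,-3) + c_2e^(3t)(1,2).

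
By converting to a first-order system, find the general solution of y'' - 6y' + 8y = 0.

y(t) = c_1e^(2t) + c_2e^(4t)

Let x_1 = y, x_2 = y'. Then x_1' = x_2 and x_2' = -8x_1 + 6x_2.
A = [[0,1],[-8,6]]; det(A-λI) = λ^2 - 6λ + 8.
Eigenvalues λ = 2, 4 with eigenvectors (1,2), (1,4).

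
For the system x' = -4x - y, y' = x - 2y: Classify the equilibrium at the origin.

stable improper node

A = [[-4,-1],[1,-2]]; det(A-λI) = λ^2 + 6λ + 9.
repeated λ = -3 with a single eigenvector.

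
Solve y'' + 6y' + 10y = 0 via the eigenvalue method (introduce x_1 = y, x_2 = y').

y(t) = C_1e^(-3t)cos(t) + C_2e^(-3t)sin(t)

Let x_1 = y, x_2 = y'. Then x_1' = x_2 and x_2' = -10x_1 - 6x_2.
A = [[0,1],[-10,-6]]; det(A-λI) = λ^2 + 6λ + 10.
Eigenvalues λ = -3 ± i.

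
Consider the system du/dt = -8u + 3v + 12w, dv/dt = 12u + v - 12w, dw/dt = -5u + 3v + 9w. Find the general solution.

u(t) = -3C_1e^(-3t) + C_2e^(4t) + C_3e^(t), v(t) = 3C_1e^(-3t) - C_3e^(t), w(t) = -2C_1e^(-3t) + C_2e^(4t) + C_3e^(t)

Coefficient matrix A = [[-8, 3, 12], [12, 1, -12], [-5, 3, 9]].
det(A - λI) = 0 gives eigenvalues λ = -3, 4, 1.
For λ=-3: eigenvector (-3,3,-2).
For λ=4: eigenvector (1,0,1).
For λ=1: eigenvector (1,-1,1).
General solution: C_1e^(-3t)(-3,3,-2) + C_2e^(4t)(1,0,1) + C_3e^(t)(1,-1,1).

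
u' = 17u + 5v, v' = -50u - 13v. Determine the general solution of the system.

Coefficient matrix A = [[17, 5], [-50, -13]].
Characteristic polynomial det(A - λI) = λ^2 - 4λ + 29 = 0.
Eigenvalues λ = 2 ± 5i (complex conjugate pair).
For λ=2+5i: an eigenvector is (1,-3) - i(0,-1) = (1, -3 + i).
A real fundamental pair from Re and Im of e^((2+5i)t)v: X_1 = e^(2t)(cos(5t)·(1,-3) + sin(5t)·(0,-1)), X_2 = e^(2t)(sin(5t)·(1,-3) - cos(5t)·(0,-1)).
General solution: c_1X_1 + c_2X_2.

u(t) = c_1e^(2t)cos(5t) + c_2e^(2t)sin(5t), v(t) = -c_1e^(2t)sin(5t) - 3c_1e^(2t)cos(5t) - 3c_2e^(2t)sin(5t) + c_2e^(2t)cos(5t)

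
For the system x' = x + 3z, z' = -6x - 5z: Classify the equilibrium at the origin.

stable spiral

A = [[1,3],[-6,-5]]; det(A-λI) = λ^2 + 4λ + 13.
λ = -2 ± 3i: negative real part.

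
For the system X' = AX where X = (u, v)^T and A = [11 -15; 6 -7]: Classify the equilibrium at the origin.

unstable spiral

A = [[11,-15],[6,-7]]; det(A-λI) = λ^2 - 4λ + 13.
λ = 2 ± 3i: positive real part.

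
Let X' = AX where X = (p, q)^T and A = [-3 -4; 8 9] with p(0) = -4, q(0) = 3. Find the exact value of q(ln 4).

-2028

A = [[-3,-4],[8,9]]; eigenvalues λ = 1, 5.
Eigenvectors: (-1,1) for λ=1, (-1,2) for λ=5.
From the initial condition, c_1 = 5, c_2 = -1.
q(ln 4) = (5)(4^1)(1) + (-1)(4^5)(2) = -2028.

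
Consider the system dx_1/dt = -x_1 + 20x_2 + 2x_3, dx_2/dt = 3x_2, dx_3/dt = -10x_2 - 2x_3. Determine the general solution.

Coefficient matrix A = [[-1, 20, 2], [0, 3, 0], [0, -10, -2]].
det(A - λI) = 0 gives eigenvalues λ = -1, 3, -2.
For λ=-1: eigenvector (1,0,0).
For λ=3: eigenvector (4,1,-2).
For λ=-2: eigenvector (-2,0,1).
General solution: C_1e^(-t)(1,0,0) + C_2e^(3t)(4,1,-2) + C_3e^(-2t)(-2,0,1).

x_1(t) = C_1e^(-t) + 4C_2e^(3t) - 2C_3e^(-2t), x_2(t) = C_2e^(3t), x_3(t) = -2C_2e^(3t) + C_3e^(-2t)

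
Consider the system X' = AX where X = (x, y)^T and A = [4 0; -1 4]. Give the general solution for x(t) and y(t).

Coefficient matrix A = [[4, 0], [-1, 4]].
Characteristic polynomial det(A - λI) = λ^2 - 8λ + 16 = 0.
Single eigenvalue λ = 4 with algebraic multiplicity 2.
Eigenvector v = (0,1); generalized eigenvector w with (A-λI)w=v is (-1,-3).
General solution: e^(4t)[C_1·v + C_2·(t·v + w)].

x(t) = -C_2e^(4t), y(t) = C_1e^(4t) + C_2te^(4t) - 3C_2e^(4t)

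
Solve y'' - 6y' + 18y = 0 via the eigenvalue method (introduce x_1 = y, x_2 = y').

Let x_1 = y, x_2 = y'. Then x_1' = x_2 and x_2' = -18x_1 + 6x_2.
A = [[0,1],[-18,6]]; det(A-λI) = λ^2 - 6λ + 18.
Eigenvalues λ = 3 ± 3i.

y(t) = K_1e^(3t)cos(3t) + K_2e^(3t)sin(3t)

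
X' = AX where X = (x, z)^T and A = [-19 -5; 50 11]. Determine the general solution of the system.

x(t) = -c_1e^(-4t)sin(5t) + c_2e^(-4t)cos(5t), z(t) = 3c_1e^(-4t)sin(5t) + c_1e^(-4t)cos(5t) + c_2e^(-4t)sin(5t) - 3c_2e^(-4t)cos(5t)

Coefficient matrix A = [[-19, -5], [50, 11]].
Characteristic polynomial det(A - λI) = λ^2 + 8λ + 41 = 0.
Eigenvalues λ = -4 ± 5i (complex conjugate pair).
For λ=-4+5i: an eigenvector is (0,1) - i(-1,3) = (0 + i, 1 - 3i).
A real fundamental pair from Re and Im of e^((-4+5i)t)v: X_1 = e^(-4t)(cos(5t)·(0,1) + sin(5t)·(-1,3)), X_2 = e^(-4t)(sin(5t)·(0,1) - cos(5t)·(-1,3)).
General solution: c_1X_1 + c_2X_2.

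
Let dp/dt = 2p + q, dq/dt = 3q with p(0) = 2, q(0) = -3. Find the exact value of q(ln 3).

A = [[2,1],[0,3]]; eigenvalues λ = 3, 2.
Eigenvectors: (-1,-1) for λ=3, (1,0) for λ=2.
From the initial condition, c_1 = 3, c_2 = 5.
q(ln 3) = (3)(3^3)(-1) + (5)(3^2)(0) = -81.

-81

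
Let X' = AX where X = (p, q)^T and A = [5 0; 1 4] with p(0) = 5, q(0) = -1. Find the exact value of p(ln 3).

A = [[5,0],[1,4]]; eigenvalues λ = 4, 5.
Eigenvectors: (0,1) for λ=4, (-1,-1) for λ=5.
From the initial condition, c_1 = -6, c_2 = -5.
p(ln 3) = (-6)(3^4)(0) + (-5)(3^5)(-1) = 1215.

1215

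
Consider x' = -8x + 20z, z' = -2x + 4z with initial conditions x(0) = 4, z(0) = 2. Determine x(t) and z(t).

Coefficient matrix A = [[-8, 20], [-2, 4]].
Characteristic polynomial det(A - λI) = λ^2 + 4λ + 8 = 0.
Eigenvalues λ = -2 ± 2i (complex conjugate pair).
For λ=-2+2i: an eigenvector is (1,0) - i(-3,-1) = (1 + 3i, 0 + i).
A real fundamental pair from Re and Im of e^((-2+2i)t)v: X_1 = e^(-2t)(cos(2t)·(1,0) + sin(2t)·(-3,-1)), X_2 = e^(-2t)(sin(2t)·(1,0) - cos(2t)·(-3,-1)).
General solution: c_1X_1 + c_2X_2.
Applying x(0)=4, z(0)=2 gives c_1=-2, c_2=2.

x(t) = 8e^(-2t)sin(2t) + 4e^(-2t)cos(2t), z(t) = 2e^(-2t)sin(2t) + 2e^(-2t)cos(2t)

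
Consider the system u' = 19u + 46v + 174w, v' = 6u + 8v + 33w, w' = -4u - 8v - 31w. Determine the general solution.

Coefficient matrix A = [[19, 46, 174], [6, 8, 33], [-4, -8, -31]].
det(A - λI) = 0 gives eigenvalues λ = 1, -4, -1.
For λ=1: eigenvector (-2,-3,1).
For λ=-4: eigenvector (-2,1,0).
For λ=-1: eigenvector (1,-8,2).
General solution: K_1e^(t)(-2,-3,1) + K_2e^(-4t)(-2,1,0) + K_3e^(-t)(1,-8,2).

u(t) = -2K_1e^(t) - 2K_2e^(-4t) + K_3e^(-t), v(t) = -3K_1e^(t) + K_2e^(-4t) - 8K_3e^(-t), w(t) = K_1e^(t) + 2K_3e^(-t)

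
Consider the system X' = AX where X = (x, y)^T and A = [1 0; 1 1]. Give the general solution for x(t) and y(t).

x(t) = -c_2e^(t), y(t) = -c_1e^(t) - c_2te^(t) - 2c_2e^(t)

Coefficient matrix A = [[1, 0], [1, 1]].
Characteristic polynomial det(A - λI) = λ^2 - 2λ + 1 = 0.
Single eigenvalue λ = 1 with algebraic multiplicity 2.
Eigenvector v = (0,-1); generalized eigenvector w with (A-λI)w=v is (-1,-2).
General solution: e^(t)[c_1·v + c_2·(t·v + w)].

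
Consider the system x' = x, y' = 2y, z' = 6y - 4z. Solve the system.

x(t) = C_1e^(t), y(t) = C_2e^(2t), z(t) = C_2e^(2t) + C_3e^(-4t)

Coefficient matrix A = [[1, 0, 0], [0, 2, 0], [0, 6, -4]].
det(A - λI) = 0 gives eigenvalues λ = 1, 2, -4.
For λ=1: eigenvector (1,0,0).
For λ=2: eigenvector (0,1,1).
For λ=-4: eigenvector (0,0,1).
General solution: C_1e^(t)(1,0,0) + C_2e^(2t)(0,1,1) + C_3e^(-4t)(0,0,1).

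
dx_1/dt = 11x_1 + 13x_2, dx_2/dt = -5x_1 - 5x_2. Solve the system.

Coefficient matrix A = [[11, 13], [-5, -5]].
Characteristic polynomial det(A - λI) = λ^2 - 6λ + 10 = 0.
Eigenvalues λ = 3 ± i (complex conjugate pair).
For λ=3+i: an eigenvector is (-3,2) - i(2,-1) = (-3 - 2i, 2 + i).
A real fundamental pair from Re and Im of e^((3+i)t)v: X_1 = e^(3t)(cos(t)·(-3,2) + sin(t)·(2,-1)), X_2 = e^(3t)(sin(t)·(-3,2) - cos(t)·(2,-1)).
General solution: C_1X_1 + C_2X_2.

x_1(t) = 2C_1e^(3t)sin(t) - 3C_1e^(3t)cos(t) - 3C_2e^(3t)sin(t) - 2C_2e^(3t)cos(t), x_2(t) = -C_1e^(3t)sin(t) + 2C_1e^(3t)cos(t) + 2C_2e^(3t)sin(t) + C_2e^(3t)cos(t)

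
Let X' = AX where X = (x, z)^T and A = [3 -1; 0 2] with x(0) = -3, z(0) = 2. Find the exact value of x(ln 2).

-32

A = [[3,-1],[0,2]]; eigenvalues λ = 2, 3.
Eigenvectors: (-1,-1) for λ=2, (1,0) for λ=3.
From the initial condition, c_1 = -2, c_2 = -5.
x(ln 2) = (-2)(2^2)(-1) + (-5)(2^3)(1) = -32.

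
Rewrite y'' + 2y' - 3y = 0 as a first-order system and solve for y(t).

y(t) = c_1e^(t) + c_2e^(-3t)

Let x_1 = y, x_2 = y'. Then x_1' = x_2 and x_2' = 3x_1 - 2x_2.
A = [[0,1],[3,-2]]; det(A-λI) = λ^2 + 2λ - 3.
Eigenvalues λ = 1, -3 with eigenvectors (1,1), (1,-3).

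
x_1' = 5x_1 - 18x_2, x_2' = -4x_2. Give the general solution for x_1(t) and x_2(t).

x_1(t) = -2C_1e^(-4t) - C_2e^(5t), x_2(t) = -C_1e^(-4t)

Coefficient matrix A = [[5, -18], [0, -4]].
Characteristic polynomial det(A - λI) = λ^2 - λ - 20 = 0.
Eigenvalues λ = -4, 5.
For λ=-4: (A-λI) row 1 is [9, -18], so an eigenvector is (-2, -1).
For λ=5: (A-λI) row 1 is [0, -18], so an eigenvector is (-1, 0).
General solution: C_1e^(-4t)(-2,-1) + C_2e^(5t)(-1,0).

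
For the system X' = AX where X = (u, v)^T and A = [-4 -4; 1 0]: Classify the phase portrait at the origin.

A = [[-4,-4],[1,0]]; det(A-λI) = λ^2 + 4λ + 4.
repeated λ = -2 with a single eigenvector.

stable improper node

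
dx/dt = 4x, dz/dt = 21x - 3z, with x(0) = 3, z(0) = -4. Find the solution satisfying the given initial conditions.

Coefficient matrix A = [[4, 0], [21, -3]].
Characteristic polynomial det(A - λI) = λ^2 - λ - 12 = 0.
Eigenvalues λ = 4, -3.
For λ=4: (A-λI) row 2 is [21, -7], so an eigenvector is (1, 3).
For λ=-3: (A-λI) row 1 is [7, 0], so an eigenvector is (0, 1).
General solution: C_1e^(4t)(1,3) + C_2e^(-3t)(0,1).
Applying x(0)=3, z(0)=-4 gives C_1=3, C_2=-13.

x(t) = 3e^(4t), z(t) = 9e^(4t) - 13e^(-3t)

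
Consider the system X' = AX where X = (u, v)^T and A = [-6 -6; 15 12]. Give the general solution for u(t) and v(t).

Coefficient matrix A = [[-6, -6], [15, 12]].
Characteristic polynomial det(A - λI) = λ^2 - 6λ + 18 = 0.
Eigenvalues λ = 3 ± 3i (complex conjugate pair).
For λ=3+3i: an eigenvector is (-1,1) - i(1,-2) = (-1 - i, 1 + 2i).
A real fundamental pair from Re and Im of e^((3+3i)t)v: X_1 = e^(3t)(cos(3t)·(-1,1) + sin(3t)·(1,-2)), X_2 = e^(3t)(sin(3t)·(-1,1) - cos(3t)·(1,-2)).
General solution: K_1X_1 + K_2X_2.

u(t) = K_1e^(3t)sin(3t) - K_1e^(3t)cos(3t) - K_2e^(3t)sin(3t) - K_2e^(3t)cos(3t), v(t) = -2K_1e^(3t)sin(3t) + K_1e^(3t)cos(3t) + K_2e^(3t)sin(3t) + 2K_2e^(3t)cos(3t)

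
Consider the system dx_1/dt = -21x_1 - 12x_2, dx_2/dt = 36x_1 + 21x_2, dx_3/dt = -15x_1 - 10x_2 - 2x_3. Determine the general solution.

Coefficient matrix A = [[-21, -12, 0], [36, 21, 0], [-15, -10, -2]].
det(A - λI) = 0 gives eigenvalues λ = -3, 3, -2.
For λ=-3: eigenvector (2,-3,0).
For λ=3: eigenvector (1,-2,1).
For λ=-2: eigenvector (0,0,1).
General solution: C_1e^(-3t)(2,-3,0) + C_2e^(3t)(1,-2,1) + C_3e^(-2t)(0,0,1).

x_1(t) = 2C_1e^(-3t) + C_2e^(3t), x_2(t) = -3C_1e^(-3t) - 2C_2e^(3t), x_3(t) = C_2e^(3t) + C_3e^(-2t)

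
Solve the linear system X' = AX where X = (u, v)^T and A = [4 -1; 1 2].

u(t) = c_1e^(3t) + c_2te^(3t) - c_2e^(3t), v(t) = c_1e^(3t) + c_2te^(3t) - 2c_2e^(3t)

Coefficient matrix A = [[4, -1], [1, 2]].
Characteristic polynomial det(A - λI) = λ^2 - 6λ + 9 = 0.
Single eigenvalue λ = 3 with algebraic multiplicity 2.
Eigenvector v = (1,1); generalized eigenvector w with (A-λI)w=v is (-1,-2).
General solution: e^(3t)[c_1·v + c_2·(t·v + w)].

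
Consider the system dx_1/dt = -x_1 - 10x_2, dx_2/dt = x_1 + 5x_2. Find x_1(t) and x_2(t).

Coefficient matrix A = [[-1, -10], [1, 5]].
Characteristic polynomial det(A - λI) = λ^2 - 4λ + 5 = 0.
Eigenvalues λ = 2 ± i (complex conjugate pair).
For λ=2+i: an eigenvector is (1,0) - i(-3,1) = (1 + 3i, 0 - i).
A real fundamental pair from Re and Im of e^((2+i)t)v: X_1 = e^(2t)(cos(t)·(1,0) + sin(t)·(-3,1)), X_2 = e^(2t)(sin(t)·(1,0) - cos(t)·(-3,1)).
General solution: C_1X_1 + C_2X_2.

x_1(t) = -3C_1e^(2t)sin(t) + C_1e^(2t)cos(t) + C_2e^(2t)sin(t) + 3C_2e^(2t)cos(t), x_2(t) = C_1e^(2t)sin(t) - C_2e^(2t)cos(t)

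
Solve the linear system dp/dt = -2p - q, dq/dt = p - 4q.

p(t) = -C_1e^(-3t) - C_2te^(-3t) + C_2e^(-3t), q(t) = -C_1e^(-3t) - C_2te^(-3t) + 2C_2e^(-3t)

Coefficient matrix A = [[-2, -1], [1, -4]].
Characteristic polynomial det(A - λI) = λ^2 + 6λ + 9 = 0.
Single eigenvalue λ = -3 with algebraic multiplicity 2.
Eigenvector v = (-1,-1); generalized eigenvector w with (A-λI)w=v is (1,2).
General solution: e^(-3t)[C_1·v + C_2·(t·v + w)].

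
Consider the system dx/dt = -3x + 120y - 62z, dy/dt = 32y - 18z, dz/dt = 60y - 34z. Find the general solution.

Coefficient matrix A = [[-3, 120, -62], [0, 32, -18], [0, 60, -34]].
det(A - λI) = 0 gives eigenvalues λ = -3, 2, -4.
For λ=-3: eigenvector (1,0,0).
For λ=2: eigenvector (10,3,5).
For λ=-4: eigenvector (-4,-1,-2).
General solution: c_1e^(-3t)(1,0,0) + c_2e^(2t)(10,3,5) + c_3e^(-4t)(-4,-1,-2).

x(t) = c_1e^(-3t) + 10c_2e^(2t) - 4c_3e^(-4t), y(t) = 3c_2e^(2t) - c_3e^(-4t), z(t) = 5c_2e^(2t) - 2c_3e^(-4t)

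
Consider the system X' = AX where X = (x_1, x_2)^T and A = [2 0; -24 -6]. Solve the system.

Coefficient matrix A = [[2, 0], [-24, -6]].
Characteristic polynomial det(A - λI) = λ^2 + 4λ - 12 = 0.
Eigenvalues λ = 2, -6.
For λ=2: (A-λI) row 2 is [-24, -8], so an eigenvector is (-1, 3).
For λ=-6: (A-λI) row 1 is [8, 0], so an eigenvector is (0, -1).
General solution: K_1e^(2t)(-1,3) + K_2e^(-6t)(0,-1).

x_1(t) = -K_1e^(2t), x_2(t) = 3K_1e^(2t) - K_2e^(-6t)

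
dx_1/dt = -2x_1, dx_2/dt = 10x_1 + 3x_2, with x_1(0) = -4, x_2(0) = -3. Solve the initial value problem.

x_1(t) = -4e^(-2t), x_2(t) = -11e^(3t) + 8e^(-2t)

Coefficient matrix A = [[-2, 0], [10, 3]].
Characteristic polynomial det(A - λI) = λ^2 - λ - 6 = 0.
Eigenvalues λ = -2, 3.
For λ=-2: (A-λI) row 2 is [10, 5], so an eigenvector is (-1, 2).
For λ=3: (A-λI) row 1 is [-5, 0], so an eigenvector is (0, -1).
General solution: C_1e^(-2t)(-1,2) + C_2e^(3t)(0,-1).
Applying x_1(0)=-4, x_2(0)=-3 gives C_1=4, C_2=11.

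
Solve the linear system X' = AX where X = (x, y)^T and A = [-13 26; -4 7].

x(t) = -2K_1e^(-3t)sin(2t) + 3K_1e^(-3t)cos(2t) + 3K_2e^(-3t)sin(2t) + 2K_2e^(-3t)cos(2t), y(t) = -K_1e^(-3t)sin(2t) + K_1e^(-3t)cos(2t) + K_2e^(-3t)sin(2t) + K_2e^(-3t)cos(2t)

Coefficient matrix A = [[-13, 26], [-4, 7]].
Characteristic polynomial det(A - λI) = λ^2 + 6λ + 13 = 0.
Eigenvalues λ = -3 ± 2i (complex conjugate pair).
For λ=-3+2i: an eigenvector is (3,1) - i(-2,-1) = (3 + 2i, 1 + i).
A real fundamental pair from Re and Im of e^((-3+2i)t)v: X_1 = e^(-3t)(cos(2t)·(3,1) + sin(2t)·(-2,-1)), X_2 = e^(-3t)(sin(2t)·(3,1) - cos(2t)·(-2,-1)).
General solution: K_1X_1 + K_2X_2.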